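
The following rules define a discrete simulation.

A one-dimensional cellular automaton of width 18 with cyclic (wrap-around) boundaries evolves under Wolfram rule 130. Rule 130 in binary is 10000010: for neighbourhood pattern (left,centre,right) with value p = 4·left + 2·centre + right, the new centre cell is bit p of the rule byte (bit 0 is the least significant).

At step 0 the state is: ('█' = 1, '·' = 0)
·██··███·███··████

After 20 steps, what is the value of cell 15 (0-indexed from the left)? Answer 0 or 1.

0

gen 0: ·██··███·███··████
gen 1: ····█·█···█··█·██·
gen 2: ···█·····█··█·····
gen 3: ··█·····█··█······
gen 4: ·█·····█··█·······
gen 5: █·····█··█········
gen 6: ·····█··█········█
gen 7: ····█··█········█·
gen 8: ···█··█········█··
gen 9: ··█··█········█···
gen 10: ·█··█········█····
gen 11: █··█········█·····
gen 12: ··█········█·····█
gen 13: ·█········█·····█·
gen 14: █········█·····█··
gen 15: ········█·····█··█
gen 16: ·······█·····█··█·
gen 17: ······█·····█··█··
gen 18: ·····█·····█··█···
gen 19: ····█·····█··█····
gen 20: ···█·····█··█·····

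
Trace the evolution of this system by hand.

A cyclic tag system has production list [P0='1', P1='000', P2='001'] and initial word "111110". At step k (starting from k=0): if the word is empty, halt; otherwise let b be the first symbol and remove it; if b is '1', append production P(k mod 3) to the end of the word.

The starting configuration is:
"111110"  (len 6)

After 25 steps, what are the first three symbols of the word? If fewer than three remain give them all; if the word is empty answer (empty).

t=0: "111110"  (len 6)
t=1: "111101"  (len 6)
t=2: "11101000"  (len 8)
t=3: "1101000001"  (len 10)
t=4: "1010000011"  (len 10)
t=5: "010000011000"  (len 12)
t=6: "10000011000"  (len 11)
t=7: "00000110001"  (len 11)
t=8: "0000110001"  (len 10)
t=9: "000110001"  (len 9)
t=10: "00110001"  (len 8)
t=11: "0110001"  (len 7)
t=12: "110001"  (len 6)
t=13: "100011"  (len 6)
t=14: "00011000"  (len 8)
t=15: "0011000"  (len 7)
t=16: "011000"  (len 6)
t=17: "11000"  (len 5)
t=18: "1000001"  (len 7)
t=19: "0000011"  (len 7)
t=20: "000011"  (len 6)
t=21: "00011"  (len 5)
t=22: "0011"  (len 4)
t=23: "011"  (len 3)
t=24: "11"  (len 2)
t=25: "11"  (len 2)

11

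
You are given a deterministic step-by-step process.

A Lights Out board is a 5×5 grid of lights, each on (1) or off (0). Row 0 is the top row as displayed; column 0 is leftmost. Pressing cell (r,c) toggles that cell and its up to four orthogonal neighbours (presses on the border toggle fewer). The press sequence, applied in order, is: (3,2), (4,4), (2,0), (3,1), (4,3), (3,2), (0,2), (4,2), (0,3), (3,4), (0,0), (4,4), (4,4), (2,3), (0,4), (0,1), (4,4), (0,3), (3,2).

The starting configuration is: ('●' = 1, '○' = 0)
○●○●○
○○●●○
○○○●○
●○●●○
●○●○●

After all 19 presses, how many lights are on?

10

step 0: ○●○●○
○○●●○
○○○●○
●○●●○
●○●○●
step 1: ○●○●○
○○●●○
○○●●○
●●○○○
●○○○●
step 2: ○●○●○
○○●●○
○○●●○
●●○○●
●○○●○
step 3: ○●○●○
●○●●○
●●●●○
○●○○●
●○○●○
step 4: ○●○●○
●○●●○
●○●●○
●○●○●
●●○●○
step 5: ○●○●○
●○●●○
●○●●○
●○●●●
●●●○●
step 6: ○●○●○
●○●●○
●○○●○
●●○○●
●●○○●
step 7: ○○●○○
●○○●○
●○○●○
●●○○●
●●○○●
step 8: ○○●○○
●○○●○
●○○●○
●●●○●
●○●●●
step 9: ○○○●●
●○○○○
●○○●○
●●●○●
●○●●●
step 10: ○○○●●
●○○○○
●○○●●
●●●●○
●○●●○
step 11: ●●○●●
○○○○○
●○○●●
●●●●○
●○●●○
step 12: ●●○●●
○○○○○
●○○●●
●●●●●
●○●○●
step 13: ●●○●●
○○○○○
●○○●●
●●●●○
●○●●○
step 14: ●●○●●
○○○●○
●○●○○
●●●○○
●○●●○
step 15: ●●○○○
○○○●●
●○●○○
●●●○○
●○●●○
step 16: ○○●○○
○●○●●
●○●○○
●●●○○
●○●●○
step 17: ○○●○○
○●○●●
●○●○○
●●●○●
●○●○●
step 18: ○○○●●
○●○○●
●○●○○
●●●○●
●○●○●
step 19: ○○○●●
○●○○●
●○○○○
●○○●●
●○○○●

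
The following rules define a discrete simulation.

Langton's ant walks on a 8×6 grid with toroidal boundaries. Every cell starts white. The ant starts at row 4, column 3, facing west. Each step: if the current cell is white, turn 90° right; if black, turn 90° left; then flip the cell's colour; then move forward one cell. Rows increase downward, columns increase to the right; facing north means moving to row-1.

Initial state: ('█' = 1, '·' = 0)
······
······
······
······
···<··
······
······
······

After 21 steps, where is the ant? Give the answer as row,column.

k=0  ······
······
······
······
···<··
······
······
······
k=1  ······
······
······
···^··
···█··
······
······
······
k=2  ······
······
······
···█>·
···█··
······
······
······
k=3  ······
······
······
···██·
···█v·
······
······
······
k=4  ······
······
······
···██·
···<█·
······
······
······
k=5  ······
······
······
···██·
····█·
···v··
······
······
k=6  ······
······
······
···██·
····█·
··<█··
······
······
k=7  ······
······
······
···██·
··^·█·
··██··
······
······
k=8  ······
······
······
···██·
··█>█·
··██··
······
······
k=9  ······
······
······
···██·
··███·
··█v··
······
······
k=10  ······
······
······
···██·
··███·
··█·>·
······
······
k=11  ······
······
······
···██·
··███·
··█·█·
····v·
······
k=12  ······
······
······
···██·
··███·
··█·█·
···<█·
······
k=13  ······
······
······
···██·
··███·
··█^█·
···██·
······
k=14  ······
······
······
···██·
··███·
··██>·
···██·
······
k=15  ······
······
······
···██·
··██^·
··██··
···██·
······
k=16  ······
······
······
···██·
··█<··
··██··
···██·
······
k=17  ······
······
······
···██·
··█···
··█v··
···██·
······
k=18  ······
······
······
···██·
··█···
··█·>·
···██·
······
k=19  ······
······
······
···██·
··█···
··█·█·
···█v·
······
k=20  ······
······
······
···██·
··█···
··█·█·
···█·>
······
k=21  ······
······
······
···██·
··█···
··█·█·
···█·█
·····v

7,5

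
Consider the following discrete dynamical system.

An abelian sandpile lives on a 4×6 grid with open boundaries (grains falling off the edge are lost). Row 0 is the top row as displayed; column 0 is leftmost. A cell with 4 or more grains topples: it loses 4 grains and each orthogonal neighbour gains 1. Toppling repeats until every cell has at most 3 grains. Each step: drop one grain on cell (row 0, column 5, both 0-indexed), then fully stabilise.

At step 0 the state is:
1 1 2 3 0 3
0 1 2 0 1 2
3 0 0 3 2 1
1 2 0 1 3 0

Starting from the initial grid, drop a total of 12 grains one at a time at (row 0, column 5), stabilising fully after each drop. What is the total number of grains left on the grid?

[0] 1 1 2 3 0 3
0 1 2 0 1 2
3 0 0 3 2 1
1 2 0 1 3 0
[1] 1 1 2 3 1 0
0 1 2 0 1 3
3 0 0 3 2 1
1 2 0 1 3 0
[2] 1 1 2 3 1 1
0 1 2 0 1 3
3 0 0 3 2 1
1 2 0 1 3 0
[3] 1 1 2 3 1 2
0 1 2 0 1 3
3 0 0 3 2 1
1 2 0 1 3 0
[4] 1 1 2 3 1 3
0 1 2 0 1 3
3 0 0 3 2 1
1 2 0 1 3 0
[5] 1 1 2 3 2 1
0 1 2 0 2 0
3 0 0 3 2 2
1 2 0 1 3 0
[6] 1 1 2 3 2 2
0 1 2 0 2 0
3 0 0 3 2 2
1 2 0 1 3 0
[7] 1 1 2 3 2 3
0 1 2 0 2 0
3 0 0 3 2 2
1 2 0 1 3 0
[8] 1 1 2 3 3 0
0 1 2 0 2 1
3 0 0 3 2 2
1 2 0 1 3 0
[9] 1 1 2 3 3 1
0 1 2 0 2 1
3 0 0 3 2 2
1 2 0 1 3 0
[10] 1 1 2 3 3 2
0 1 2 0 2 1
3 0 0 3 2 2
1 2 0 1 3 0
[11] 1 1 2 3 3 3
0 1 2 0 2 1
3 0 0 3 2 2
1 2 0 1 3 0
[12] 1 1 3 0 1 1
0 1 2 1 3 2
3 0 0 3 2 2
1 2 0 1 3 0

33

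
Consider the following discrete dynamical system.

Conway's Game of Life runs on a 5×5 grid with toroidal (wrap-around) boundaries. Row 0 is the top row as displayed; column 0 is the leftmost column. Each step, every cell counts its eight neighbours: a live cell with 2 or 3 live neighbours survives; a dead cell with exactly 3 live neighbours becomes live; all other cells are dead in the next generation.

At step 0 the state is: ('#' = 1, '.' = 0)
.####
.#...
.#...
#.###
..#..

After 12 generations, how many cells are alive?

20

0) .####
.#...
.#...
#.###
..#..
1) ##.#.
.#.#.
.#.##
#.###
.....
2) ##..#
.#.#.
.#...
###..
.....
3) ###.#
.#..#
.....
###..
..#.#
4) ..#.#
.####
..#..
####.
....#
5) .##.#
##..#
.....
#####
....#
6) .##.#
.####
.....
#####
.....
7) .#..#
.#..#
.....
#####
.....
8) .....
.....
.....
#####
.....
9) .....
.....
#####
#####
#####
10) #####
#####
.....
.....
.....
11) .....
.....
#####
.....
#####
12) #####
#####
#####
.....
#####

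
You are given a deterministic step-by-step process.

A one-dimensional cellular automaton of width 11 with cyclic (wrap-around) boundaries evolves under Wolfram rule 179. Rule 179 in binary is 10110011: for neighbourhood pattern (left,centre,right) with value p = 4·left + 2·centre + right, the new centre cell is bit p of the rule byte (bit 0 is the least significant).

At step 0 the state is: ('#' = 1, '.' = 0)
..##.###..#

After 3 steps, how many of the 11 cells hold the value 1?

6

gen 0: ..##.###..#
gen 1: ##..#.#.##.
gen 2: ..##.#.#..#
gen 3: ##..#.#.##.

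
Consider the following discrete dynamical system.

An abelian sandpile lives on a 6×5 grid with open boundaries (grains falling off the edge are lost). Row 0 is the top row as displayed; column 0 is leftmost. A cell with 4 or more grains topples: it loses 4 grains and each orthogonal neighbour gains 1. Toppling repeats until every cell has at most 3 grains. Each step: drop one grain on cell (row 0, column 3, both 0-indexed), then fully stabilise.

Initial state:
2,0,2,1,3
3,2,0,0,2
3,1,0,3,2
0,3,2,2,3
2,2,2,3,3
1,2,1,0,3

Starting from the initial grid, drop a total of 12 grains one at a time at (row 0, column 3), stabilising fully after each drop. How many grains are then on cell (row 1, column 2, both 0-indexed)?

1

t=0: 2,0,2,1,3
3,2,0,0,2
3,1,0,3,2
0,3,2,2,3
2,2,2,3,3
1,2,1,0,3
t=1: 2,0,2,2,3
3,2,0,0,2
3,1,0,3,2
0,3,2,2,3
2,2,2,3,3
1,2,1,0,3
t=2: 2,0,2,3,3
3,2,0,0,2
3,1,0,3,2
0,3,2,2,3
2,2,2,3,3
1,2,1,0,3
t=3: 2,0,3,1,0
3,2,0,1,3
3,1,0,3,2
0,3,2,2,3
2,2,2,3,3
1,2,1,0,3
t=4: 2,0,3,2,0
3,2,0,1,3
3,1,0,3,2
0,3,2,2,3
2,2,2,3,3
1,2,1,0,3
t=5: 2,0,3,3,0
3,2,0,1,3
3,1,0,3,2
0,3,2,2,3
2,2,2,3,3
1,2,1,0,3
t=6: 2,1,0,1,1
3,2,1,2,3
3,1,0,3,2
0,3,2,2,3
2,2,2,3,3
1,2,1,0,3
t=7: 2,1,0,2,1
3,2,1,2,3
3,1,0,3,2
0,3,2,2,3
2,2,2,3,3
1,2,1,0,3
t=8: 2,1,0,3,1
3,2,1,2,3
3,1,0,3,2
0,3,2,2,3
2,2,2,3,3
1,2,1,0,3
t=9: 2,1,1,0,2
3,2,1,3,3
3,1,0,3,2
0,3,2,2,3
2,2,2,3,3
1,2,1,0,3
t=10: 2,1,1,1,2
3,2,1,3,3
3,1,0,3,2
0,3,2,2,3
2,2,2,3,3
1,2,1,0,3
t=11: 2,1,1,2,2
3,2,1,3,3
3,1,0,3,2
0,3,2,2,3
2,2,2,3,3
1,2,1,0,3
t=12: 2,1,1,3,2
3,2,1,3,3
3,1,0,3,2
0,3,2,2,3
2,2,2,3,3
1,2,1,0,3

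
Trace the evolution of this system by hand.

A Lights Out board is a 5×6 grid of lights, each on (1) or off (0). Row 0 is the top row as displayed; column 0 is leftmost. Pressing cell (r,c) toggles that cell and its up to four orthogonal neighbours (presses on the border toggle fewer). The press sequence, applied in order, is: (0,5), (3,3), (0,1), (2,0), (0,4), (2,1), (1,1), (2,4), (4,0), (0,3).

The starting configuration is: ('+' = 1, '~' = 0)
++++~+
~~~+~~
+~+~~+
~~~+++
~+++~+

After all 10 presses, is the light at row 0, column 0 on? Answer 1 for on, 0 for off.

[0] ++++~+
~~~+~~
+~+~~+
~~~+++
~+++~+
[1] +++++~
~~~+~+
+~+~~+
~~~+++
~+++~+
[2] +++++~
~~~+~+
+~++~+
~~+~~+
~++~~+
[3] ~~~++~
~+~+~+
+~++~+
~~+~~+
~++~~+
[4] ~~~++~
++~+~+
~+++~+
+~+~~+
~++~~+
[5] ~~~~~+
++~+++
~+++~+
+~+~~+
~++~~+
[6] ~~~~~+
+~~+++
+~~+~+
+++~~+
~++~~+
[7] ~+~~~+
~+++++
++~+~+
+++~~+
~++~~+
[8] ~+~~~+
~+++~+
++~~+~
+++~++
~++~~+
[9] ~+~~~+
~+++~+
++~~+~
~++~++
+~+~~+
[10] ~+++++
~++~~+
++~~+~
~++~++
+~+~~+

0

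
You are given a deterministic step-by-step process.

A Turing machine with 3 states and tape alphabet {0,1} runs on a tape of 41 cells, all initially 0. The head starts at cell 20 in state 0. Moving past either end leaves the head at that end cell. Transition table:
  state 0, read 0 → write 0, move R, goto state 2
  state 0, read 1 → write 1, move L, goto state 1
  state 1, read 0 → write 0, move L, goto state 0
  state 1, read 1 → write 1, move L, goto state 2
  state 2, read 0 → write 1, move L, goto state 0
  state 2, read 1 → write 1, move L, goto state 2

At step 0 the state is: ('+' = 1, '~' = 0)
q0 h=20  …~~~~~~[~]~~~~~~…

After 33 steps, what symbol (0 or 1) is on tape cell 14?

k=0  q0 h=20  …~~~~~~[~]~~~~~~…
k=1  q2 h=21  …~~~~~~[~]~~~~~~…
k=2  q0 h=20  …~~~~~~[~]+~~~~~…
k=3  q2 h=21  …~~~~~~[+]~~~~~~…
k=4  q2 h=20  …~~~~~~[~]+~~~~~…
k=5  q0 h=19  …~~~~~~[~]++~~~~…
k=6  q2 h=20  …~~~~~~[+]+~~~~~…
k=7  q2 h=19  …~~~~~~[~]++~~~~…
k=8  q0 h=18  …~~~~~~[~]+++~~~…
k=9  q2 h=19  …~~~~~~[+]++~~~~…
k=10  q2 h=18  …~~~~~~[~]+++~~~…
k=11  q0 h=17  …~~~~~~[~]++++~~…
k=12  q2 h=18  …~~~~~~[+]+++~~~…
k=13  q2 h=17  …~~~~~~[~]++++~~…
k=14  q0 h=16  …~~~~~~[~]+++++~…
k=15  q2 h=17  …~~~~~~[+]++++~~…
k=16  q2 h=16  …~~~~~~[~]+++++~…
k=17  q0 h=15  …~~~~~~[~]++++++…
k=18  q2 h=16  …~~~~~~[+]+++++~…
k=19  q2 h=15  …~~~~~~[~]++++++…
k=20  q0 h=14  …~~~~~~[~]++++++…
k=21  q2 h=15  …~~~~~~[+]++++++…
k=22  q2 h=14  …~~~~~~[~]++++++…
k=23  q0 h=13  …~~~~~~[~]++++++…
k=24  q2 h=14  …~~~~~~[+]++++++…
k=25  q2 h=13  …~~~~~~[~]++++++…
k=26  q0 h=12  …~~~~~~[~]++++++…
k=27  q2 h=13  …~~~~~~[+]++++++…
k=28  q2 h=12  …~~~~~~[~]++++++…
k=29  q0 h=11  …~~~~~~[~]++++++…
k=30  q2 h=12  …~~~~~~[+]++++++…
k=31  q2 h=11  …~~~~~~[~]++++++…
k=32  q0 h=10  …~~~~~~[~]++++++…
k=33  q2 h=11  …~~~~~~[+]++++++…

1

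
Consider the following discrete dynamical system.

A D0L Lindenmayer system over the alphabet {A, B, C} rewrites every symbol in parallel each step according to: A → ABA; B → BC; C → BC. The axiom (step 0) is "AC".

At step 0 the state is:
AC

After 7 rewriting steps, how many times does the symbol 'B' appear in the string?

k=0  AC
k=1  ABABC
k=2  ABABCABABCBC
k=3  ABABCABABCBCABABCABABCBCBCBC
k=4  ABABCABABCBCABABCABABCBCBCBCABABCABABCBCABABCABABCBCBCBCBCBCBCBC
k=5  ABABCABABCBCABABCABABCBCBCBCABABCABABCBCABABCABABCBCBCBCBC…BCBCBCABABCABABCBCABABCABABCBCBCBCBCBCBCBCBCBCBCBCBCBCBCBC  (len 144)
k=6  ABABCABABCBCABABCABABCBCBCBCABABCABABCBCABABCABABCBCBCBCBC…BCBCBCBCBCBCBCBCBCBCBCBCBCBCBCBCBCBCBCBCBCBCBCBCBCBCBCBCBC  (len 320)
k=7  ABABCABABCBCABABCABABCBCBCBCABABCABABCBCABABCABABCBCBCBCBC…BCBCBCBCBCBCBCBCBCBCBCBCBCBCBCBCBCBCBCBCBCBCBCBCBCBCBCBCBC  (len 704)

320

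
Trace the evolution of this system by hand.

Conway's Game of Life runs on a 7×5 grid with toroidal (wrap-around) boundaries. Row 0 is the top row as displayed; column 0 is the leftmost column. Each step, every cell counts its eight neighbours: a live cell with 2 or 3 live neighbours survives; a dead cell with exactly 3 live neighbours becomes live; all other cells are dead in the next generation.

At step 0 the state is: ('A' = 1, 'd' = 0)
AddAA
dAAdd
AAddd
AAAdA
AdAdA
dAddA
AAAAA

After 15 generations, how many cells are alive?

5

t=0: AddAA
dAAdd
AAddd
AAAdA
AdAdA
dAddA
AAAAA
t=1: ddddd
ddAAd
dddAA
ddAdd
ddAdd
ddddd
ddddd
t=2: ddddd
ddAAA
ddddA
ddAdd
ddddd
ddddd
ddddd
t=3: dddAd
dddAA
ddAdA
ddddd
ddddd
ddddd
ddddd
t=4: dddAA
ddAdA
ddddA
ddddd
ddddd
ddddd
ddddd
t=5: dddAA
AdddA
dddAd
ddddd
ddddd
ddddd
ddddd
t=6: AddAA
Adddd
ddddA
ddddd
ddddd
ddddd
ddddd
t=7: AdddA
AddAd
ddddd
ddddd
ddddd
ddddd
ddddA
t=8: AddAd
Adddd
ddddd
ddddd
ddddd
ddddd
AdddA
t=9: AAddd
ddddA
ddddd
ddddd
ddddd
ddddd
AdddA
t=10: dAddd
Adddd
ddddd
ddddd
ddddd
ddddd
AAddA
t=11: dAddA
ddddd
ddddd
ddddd
ddddd
Adddd
AAddd
t=12: dAddd
ddddd
ddddd
ddddd
ddddd
AAddd
dAddA
t=13: Adddd
ddddd
ddddd
ddddd
ddddd
AAddd
dAAdd
t=14: dAddd
ddddd
ddddd
ddddd
ddddd
AAAdd
ddAdd
t=15: ddddd
ddddd
ddddd
ddddd
dAddd
dAAdd
AdAdd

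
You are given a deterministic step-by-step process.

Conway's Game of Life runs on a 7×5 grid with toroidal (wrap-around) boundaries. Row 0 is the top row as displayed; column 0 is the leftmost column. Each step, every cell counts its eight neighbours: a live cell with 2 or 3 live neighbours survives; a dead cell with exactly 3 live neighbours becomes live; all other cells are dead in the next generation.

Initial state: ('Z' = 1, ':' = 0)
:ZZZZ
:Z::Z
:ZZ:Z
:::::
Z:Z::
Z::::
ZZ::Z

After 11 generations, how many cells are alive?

k=0  :ZZZZ
:Z::Z
:ZZ:Z
:::::
Z:Z::
Z::::
ZZ::Z
k=1  :::::
::::Z
:ZZZ:
Z:ZZ:
:Z:::
:::::
:::::
k=2  :::::
::ZZ:
ZZ:::
Z::ZZ
:ZZ::
:::::
:::::
k=3  :::::
:ZZ::
ZZ:::
:::ZZ
ZZZZZ
:::::
:::::
k=4  :::::
ZZZ::
ZZ:ZZ
:::::
ZZZ::
ZZZZZ
:::::
k=5  :Z:::
::ZZ:
:::ZZ
:::Z:
:::::
:::ZZ
ZZZZZ
k=6  :::::
::ZZZ
::::Z
:::ZZ
:::ZZ
:Z:::
:Z:::
k=7  ::ZZ:
:::ZZ
Z:Z::
Z::::
Z:ZZZ
Z:Z::
:::::
k=8  ::ZZZ
:Z::Z
ZZ:Z:
Z:Z::
Z:ZZ:
Z:Z::
:ZZZ:
k=9  ::::Z
:Z:::
:::Z:
Z::::
Z:ZZ:
Z::::
Z::::
k=10  Z::::
:::::
:::::
:ZZZ:
Z::::
Z::::
Z:::Z
k=11  Z:::Z
:::::
::Z::
:ZZ::
Z:Z:Z
ZZ:::
ZZ::Z

13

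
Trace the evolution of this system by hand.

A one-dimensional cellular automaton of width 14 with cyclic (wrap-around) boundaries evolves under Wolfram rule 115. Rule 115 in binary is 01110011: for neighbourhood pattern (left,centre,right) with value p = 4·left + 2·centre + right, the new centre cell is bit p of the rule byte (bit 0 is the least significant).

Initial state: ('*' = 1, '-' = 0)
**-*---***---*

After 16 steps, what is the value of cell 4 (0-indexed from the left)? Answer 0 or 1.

[0] **-*---***---*
[1] -**-***--****-
[2] *-**--***---**
[3] **-***--****--
[4] -**--***---***
[5] *-***--****--*
[6] **--***---***-
[7] -***--****--**
[8] *--***---***-*
[9] ***--****--**-
[10] --***---***-**
[11] **--****--**-*
[12] -***---***-**-
[13] *--****--**-**
[14] ***---***-**--
[15] --****--**-***
[16] **---***-**--*

0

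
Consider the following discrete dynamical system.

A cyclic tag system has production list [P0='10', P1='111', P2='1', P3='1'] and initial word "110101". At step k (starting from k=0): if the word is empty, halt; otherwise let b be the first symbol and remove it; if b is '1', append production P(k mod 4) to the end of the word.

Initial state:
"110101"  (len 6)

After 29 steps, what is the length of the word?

step 0: "110101"  (len 6)
step 1: "1010110"  (len 7)
step 2: "010110111"  (len 9)
step 3: "10110111"  (len 8)
step 4: "01101111"  (len 8)
step 5: "1101111"  (len 7)
step 6: "101111111"  (len 9)
step 7: "011111111"  (len 9)
step 8: "11111111"  (len 8)
step 9: "111111110"  (len 9)
step 10: "11111110111"  (len 11)
step 11: "11111101111"  (len 11)
step 12: "11111011111"  (len 11)
step 13: "111101111110"  (len 12)
step 14: "11101111110111"  (len 14)
step 15: "11011111101111"  (len 14)
step 16: "10111111011111"  (len 14)
step 17: "011111101111110"  (len 15)
step 18: "11111101111110"  (len 14)
step 19: "11111011111101"  (len 14)
step 20: "11110111111011"  (len 14)
step 21: "111011111101110"  (len 15)
step 22: "11011111101110111"  (len 17)
step 23: "10111111011101111"  (len 17)
step 24: "01111110111011111"  (len 17)
step 25: "1111110111011111"  (len 16)
step 26: "111110111011111111"  (len 18)
step 27: "111101110111111111"  (len 18)
step 28: "111011101111111111"  (len 18)
step 29: "1101110111111111110"  (len 19)

19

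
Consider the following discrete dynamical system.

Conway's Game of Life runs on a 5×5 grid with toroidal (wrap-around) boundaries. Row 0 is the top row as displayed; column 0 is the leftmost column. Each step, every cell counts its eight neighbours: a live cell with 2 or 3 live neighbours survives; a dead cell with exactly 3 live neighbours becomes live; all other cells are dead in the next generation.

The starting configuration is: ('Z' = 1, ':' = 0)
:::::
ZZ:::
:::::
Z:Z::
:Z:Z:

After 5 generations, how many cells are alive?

[0] :::::
ZZ:::
:::::
Z:Z::
:Z:Z:
[1] ZZZ::
:::::
Z::::
:ZZ::
:ZZ::
[2] Z:Z::
Z::::
:Z:::
Z:Z::
:::Z:
[3] :Z::Z
Z::::
ZZ:::
:ZZ::
::ZZZ
[4] :ZZ:Z
::::Z
Z:Z::
::::Z
::::Z
[5] ::::Z
::Z:Z
Z::ZZ
Z::ZZ
::::Z

10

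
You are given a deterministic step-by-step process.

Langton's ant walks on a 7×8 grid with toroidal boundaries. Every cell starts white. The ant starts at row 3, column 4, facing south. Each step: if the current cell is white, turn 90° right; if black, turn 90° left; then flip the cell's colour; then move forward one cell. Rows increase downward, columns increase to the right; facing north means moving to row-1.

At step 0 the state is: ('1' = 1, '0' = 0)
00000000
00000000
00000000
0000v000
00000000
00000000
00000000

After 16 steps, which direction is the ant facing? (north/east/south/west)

south

step 0: 00000000
00000000
00000000
0000v000
00000000
00000000
00000000
step 1: 00000000
00000000
00000000
000<1000
00000000
00000000
00000000
step 2: 00000000
00000000
000^0000
00011000
00000000
00000000
00000000
step 3: 00000000
00000000
0001>000
00011000
00000000
00000000
00000000
step 4: 00000000
00000000
00011000
0001v000
00000000
00000000
00000000
step 5: 00000000
00000000
00011000
00010>00
00000000
00000000
00000000
step 6: 00000000
00000000
00011000
00010100
00000v00
00000000
00000000
step 7: 00000000
00000000
00011000
00010100
0000<100
00000000
00000000
step 8: 00000000
00000000
00011000
0001^100
00001100
00000000
00000000
step 9: 00000000
00000000
00011000
00011>00
00001100
00000000
00000000
step 10: 00000000
00000000
00011^00
00011000
00001100
00000000
00000000
step 11: 00000000
00000000
000111>0
00011000
00001100
00000000
00000000
step 12: 00000000
00000000
00011110
000110v0
00001100
00000000
00000000
step 13: 00000000
00000000
00011110
00011<10
00001100
00000000
00000000
step 14: 00000000
00000000
00011^10
00011110
00001100
00000000
00000000
step 15: 00000000
00000000
0001<010
00011110
00001100
00000000
00000000
step 16: 00000000
00000000
00010010
0001v110
00001100
00000000
00000000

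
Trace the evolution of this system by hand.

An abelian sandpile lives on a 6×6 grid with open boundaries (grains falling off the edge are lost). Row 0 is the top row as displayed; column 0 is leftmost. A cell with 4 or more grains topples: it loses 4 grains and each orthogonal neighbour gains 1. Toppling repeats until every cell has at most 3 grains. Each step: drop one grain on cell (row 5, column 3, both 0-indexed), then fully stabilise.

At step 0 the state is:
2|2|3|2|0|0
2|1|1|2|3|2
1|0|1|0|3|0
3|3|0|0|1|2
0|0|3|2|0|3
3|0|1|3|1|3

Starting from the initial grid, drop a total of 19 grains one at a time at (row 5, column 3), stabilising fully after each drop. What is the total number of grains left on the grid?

gen 0: 2|2|3|2|0|0
2|1|1|2|3|2
1|0|1|0|3|0
3|3|0|0|1|2
0|0|3|2|0|3
3|0|1|3|1|3
gen 1: 2|2|3|2|0|0
2|1|1|2|3|2
1|0|1|0|3|0
3|3|0|0|1|2
0|0|3|3|0|3
3|0|2|0|2|3
gen 2: 2|2|3|2|0|0
2|1|1|2|3|2
1|0|1|0|3|0
3|3|0|0|1|2
0|0|3|3|0|3
3|0|2|1|2|3
gen 3: 2|2|3|2|0|0
2|1|1|2|3|2
1|0|1|0|3|0
3|3|0|0|1|2
0|0|3|3|0|3
3|0|2|2|2|3
gen 4: 2|2|3|2|0|0
2|1|1|2|3|2
1|0|1|0|3|0
3|3|0|0|1|2
0|0|3|3|0|3
3|0|2|3|2|3
gen 5: 2|2|3|2|0|0
2|1|1|2|3|2
1|0|1|0|3|0
3|3|1|1|1|2
0|1|1|1|1|3
3|1|0|2|3|3
gen 6: 2|2|3|2|0|0
2|1|1|2|3|2
1|0|1|0|3|0
3|3|1|1|1|2
0|1|1|1|1|3
3|1|0|3|3|3
gen 7: 2|2|3|2|0|0
2|1|1|2|3|2
1|0|1|0|3|0
3|3|1|1|1|3
0|1|1|2|3|0
3|1|1|1|1|1
gen 8: 2|2|3|2|0|0
2|1|1|2|3|2
1|0|1|0|3|0
3|3|1|1|1|3
0|1|1|2|3|0
3|1|1|2|1|1
gen 9: 2|2|3|2|0|0
2|1|1|2|3|2
1|0|1|0|3|0
3|3|1|1|1|3
0|1|1|2|3|0
3|1|1|3|1|1
gen 10: 2|2|3|2|0|0
2|1|1|2|3|2
1|0|1|0|3|0
3|3|1|1|1|3
0|1|1|3|3|0
3|1|2|0|2|1
gen 11: 2|2|3|2|0|0
2|1|1|2|3|2
1|0|1|0|3|0
3|3|1|1|1|3
0|1|1|3|3|0
3|1|2|1|2|1
gen 12: 2|2|3|2|0|0
2|1|1|2|3|2
1|0|1|0|3|0
3|3|1|1|1|3
0|1|1|3|3|0
3|1|2|2|2|1
gen 13: 2|2|3|2|0|0
2|1|1|2|3|2
1|0|1|0|3|0
3|3|1|1|1|3
0|1|1|3|3|0
3|1|2|3|2|1
gen 14: 2|2|3|2|0|0
2|1|1|2|3|2
1|0|1|0|3|0
3|3|1|2|2|3
0|1|2|1|1|1
3|1|3|2|0|2
gen 15: 2|2|3|2|0|0
2|1|1|2|3|2
1|0|1|0|3|0
3|3|1|2|2|3
0|1|2|1|1|1
3|1|3|3|0|2
gen 16: 2|2|3|2|0|0
2|1|1|2|3|2
1|0|1|0|3|0
3|3|1|2|2|3
0|1|3|2|1|1
3|2|0|1|1|2
gen 17: 2|2|3|2|0|0
2|1|1|2|3|2
1|0|1|0|3|0
3|3|1|2|2|3
0|1|3|2|1|1
3|2|0|2|1|2
gen 18: 2|2|3|2|0|0
2|1|1|2|3|2
1|0|1|0|3|0
3|3|1|2|2|3
0|1|3|2|1|1
3|2|0|3|1|2
gen 19: 2|2|3|2|0|0
2|1|1|2|3|2
1|0|1|0|3|0
3|3|1|2|2|3
0|1|3|3|1|1
3|2|1|0|2|2

58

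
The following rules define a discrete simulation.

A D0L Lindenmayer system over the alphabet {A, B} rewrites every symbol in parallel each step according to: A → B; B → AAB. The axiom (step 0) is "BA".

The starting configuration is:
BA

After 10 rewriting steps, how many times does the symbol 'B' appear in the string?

gen 0: BA
gen 1: AABB
gen 2: BBAABAAB
gen 3: AABAABBBAABBBAAB
gen 4: BBAABBBAABAABAABBBAABAABAABBBAAB
gen 5: AABAABBBAABAABAABBBAABBBAABBBAABAABAABBBAABBBAABBBAABAABAABBBAAB
gen 6: BBAABBBAABAABAABBBAABBBAABBBAABAABAABBBAABAABAABBBAABAABAA…BAABAABAABBBAABAABAABBBAABAABAABBBAABBBAABBBAABAABAABBBAAB  (len 128)
gen 7: AABAABBBAABAABAABBBAABBBAABBBAABAABAABBBAABAABAABBBAABAABA…BAABAABAABBBAABAABAABBBAABAABAABBBAABBBAABBBAABAABAABBBAAB  (len 256)
gen 8: BBAABBBAABAABAABBBAABBBAABBBAABAABAABBBAABAABAABBBAABAABAA…BAABAABAABBBAABAABAABBBAABAABAABBBAABBBAABBBAABAABAABBBAAB  (len 512)
gen 9: AABAABBBAABAABAABBBAABBBAABBBAABAABAABBBAABAABAABBBAABAABA…BAABAABAABBBAABAABAABBBAABAABAABBBAABBBAABBBAABAABAABBBAAB  (len 1024)
gen 10: BBAABBBAABAABAABBBAABBBAABBBAABAABAABBBAABAABAABBBAABAABAA…BAABAABAABBBAABAABAABBBAABAABAABBBAABBBAABBBAABAABAABBBAAB  (len 2048)

1024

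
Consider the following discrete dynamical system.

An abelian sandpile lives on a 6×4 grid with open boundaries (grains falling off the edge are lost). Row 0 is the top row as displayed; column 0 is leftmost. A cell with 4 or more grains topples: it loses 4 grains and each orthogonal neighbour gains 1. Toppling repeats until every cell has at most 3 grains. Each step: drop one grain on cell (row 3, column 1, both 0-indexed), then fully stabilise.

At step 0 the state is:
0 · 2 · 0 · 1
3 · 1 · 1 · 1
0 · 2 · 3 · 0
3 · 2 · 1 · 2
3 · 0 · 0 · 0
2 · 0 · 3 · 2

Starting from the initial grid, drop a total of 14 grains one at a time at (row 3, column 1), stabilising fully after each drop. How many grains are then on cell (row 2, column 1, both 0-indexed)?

2

gen 0: 0 · 2 · 0 · 1
3 · 1 · 1 · 1
0 · 2 · 3 · 0
3 · 2 · 1 · 2
3 · 0 · 0 · 0
2 · 0 · 3 · 2
gen 1: 0 · 2 · 0 · 1
3 · 1 · 1 · 1
0 · 2 · 3 · 0
3 · 3 · 1 · 2
3 · 0 · 0 · 0
2 · 0 · 3 · 2
gen 2: 0 · 2 · 0 · 1
3 · 1 · 1 · 1
1 · 3 · 3 · 0
1 · 1 · 2 · 2
0 · 2 · 0 · 0
3 · 0 · 3 · 2
gen 3: 0 · 2 · 0 · 1
3 · 1 · 1 · 1
1 · 3 · 3 · 0
1 · 2 · 2 · 2
0 · 2 · 0 · 0
3 · 0 · 3 · 2
gen 4: 0 · 2 · 0 · 1
3 · 1 · 1 · 1
1 · 3 · 3 · 0
1 · 3 · 2 · 2
0 · 2 · 0 · 0
3 · 0 · 3 · 2
gen 5: 0 · 2 · 0 · 1
3 · 2 · 2 · 1
2 · 1 · 1 · 1
2 · 2 · 0 · 3
0 · 3 · 1 · 0
3 · 0 · 3 · 2
gen 6: 0 · 2 · 0 · 1
3 · 2 · 2 · 1
2 · 1 · 1 · 1
2 · 3 · 0 · 3
0 · 3 · 1 · 0
3 · 0 · 3 · 2
gen 7: 0 · 2 · 0 · 1
3 · 2 · 2 · 1
2 · 2 · 1 · 1
3 · 1 · 1 · 3
1 · 0 · 2 · 0
3 · 1 · 3 · 2
gen 8: 0 · 2 · 0 · 1
3 · 2 · 2 · 1
2 · 2 · 1 · 1
3 · 2 · 1 · 3
1 · 0 · 2 · 0
3 · 1 · 3 · 2
gen 9: 0 · 2 · 0 · 1
3 · 2 · 2 · 1
2 · 2 · 1 · 1
3 · 3 · 1 · 3
1 · 0 · 2 · 0
3 · 1 · 3 · 2
gen 10: 0 · 2 · 0 · 1
3 · 2 · 2 · 1
3 · 3 · 1 · 1
0 · 1 · 2 · 3
2 · 1 · 2 · 0
3 · 1 · 3 · 2
gen 11: 0 · 2 · 0 · 1
3 · 2 · 2 · 1
3 · 3 · 1 · 1
0 · 2 · 2 · 3
2 · 1 · 2 · 0
3 · 1 · 3 · 2
gen 12: 0 · 2 · 0 · 1
3 · 2 · 2 · 1
3 · 3 · 1 · 1
0 · 3 · 2 · 3
2 · 1 · 2 · 0
3 · 1 · 3 · 2
gen 13: 1 · 3 · 0 · 1
1 · 0 · 3 · 1
1 · 2 · 2 · 1
2 · 1 · 3 · 3
2 · 2 · 2 · 0
3 · 1 · 3 · 2
gen 14: 1 · 3 · 0 · 1
1 · 0 · 3 · 1
1 · 2 · 2 · 1
2 · 2 · 3 · 3
2 · 2 · 2 · 0
3 · 1 · 3 · 2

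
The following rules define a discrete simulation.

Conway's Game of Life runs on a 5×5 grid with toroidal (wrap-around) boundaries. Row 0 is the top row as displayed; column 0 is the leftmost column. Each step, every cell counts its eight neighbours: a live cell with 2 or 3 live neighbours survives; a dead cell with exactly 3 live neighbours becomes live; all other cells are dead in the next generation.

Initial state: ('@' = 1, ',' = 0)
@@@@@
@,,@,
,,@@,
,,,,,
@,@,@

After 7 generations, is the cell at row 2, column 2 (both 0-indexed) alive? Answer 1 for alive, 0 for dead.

0) @@@@@
@,,@,
,,@@,
,,,,,
@,@,@
1) ,,,,,
@,,,,
,,@@@
,@@,@
,,@,,
2) ,,,,,
,,,@@
,,@,@
@@,,@
,@@@,
3) ,,,,@
,,,@@
,@@,,
,,,,@
,@@@@
4) ,,,,,
@,@@@
@,@,@
,,,,@
,,@,@
5) @@@,,
@,@,,
,,@,,
,@,,@
,,,@,
6) @,@@@
@,@@,
@,@@,
,,@@,
,,,@@
7) @,,,,
@,,,,
,,,,,
,@,,,
@@,,,

0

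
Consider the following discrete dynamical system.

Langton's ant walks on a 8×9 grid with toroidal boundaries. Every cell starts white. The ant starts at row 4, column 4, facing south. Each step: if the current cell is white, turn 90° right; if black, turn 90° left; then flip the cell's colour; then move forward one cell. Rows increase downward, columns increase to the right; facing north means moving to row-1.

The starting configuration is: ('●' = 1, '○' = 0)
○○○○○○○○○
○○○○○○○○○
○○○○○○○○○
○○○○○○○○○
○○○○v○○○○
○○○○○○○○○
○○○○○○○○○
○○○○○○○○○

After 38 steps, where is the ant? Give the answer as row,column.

1,5

0) ○○○○○○○○○
○○○○○○○○○
○○○○○○○○○
○○○○○○○○○
○○○○v○○○○
○○○○○○○○○
○○○○○○○○○
○○○○○○○○○
1) ○○○○○○○○○
○○○○○○○○○
○○○○○○○○○
○○○○○○○○○
○○○<●○○○○
○○○○○○○○○
○○○○○○○○○
○○○○○○○○○
2) ○○○○○○○○○
○○○○○○○○○
○○○○○○○○○
○○○^○○○○○
○○○●●○○○○
○○○○○○○○○
○○○○○○○○○
○○○○○○○○○
3) ○○○○○○○○○
○○○○○○○○○
○○○○○○○○○
○○○●>○○○○
○○○●●○○○○
○○○○○○○○○
○○○○○○○○○
○○○○○○○○○
4) ○○○○○○○○○
○○○○○○○○○
○○○○○○○○○
○○○●●○○○○
○○○●v○○○○
○○○○○○○○○
○○○○○○○○○
○○○○○○○○○
5) ○○○○○○○○○
○○○○○○○○○
○○○○○○○○○
○○○●●○○○○
○○○●○>○○○
○○○○○○○○○
○○○○○○○○○
○○○○○○○○○
6) ○○○○○○○○○
○○○○○○○○○
○○○○○○○○○
○○○●●○○○○
○○○●○●○○○
○○○○○v○○○
○○○○○○○○○
○○○○○○○○○
7) ○○○○○○○○○
○○○○○○○○○
○○○○○○○○○
○○○●●○○○○
○○○●○●○○○
○○○○<●○○○
○○○○○○○○○
○○○○○○○○○
8) ○○○○○○○○○
○○○○○○○○○
○○○○○○○○○
○○○●●○○○○
○○○●^●○○○
○○○○●●○○○
○○○○○○○○○
○○○○○○○○○
9) ○○○○○○○○○
○○○○○○○○○
○○○○○○○○○
○○○●●○○○○
○○○●●>○○○
○○○○●●○○○
○○○○○○○○○
○○○○○○○○○
10) ○○○○○○○○○
○○○○○○○○○
○○○○○○○○○
○○○●●^○○○
○○○●●○○○○
○○○○●●○○○
○○○○○○○○○
○○○○○○○○○
11) ○○○○○○○○○
○○○○○○○○○
○○○○○○○○○
○○○●●●>○○
○○○●●○○○○
○○○○●●○○○
○○○○○○○○○
○○○○○○○○○
12) ○○○○○○○○○
○○○○○○○○○
○○○○○○○○○
○○○●●●●○○
○○○●●○v○○
○○○○●●○○○
○○○○○○○○○
○○○○○○○○○
13) ○○○○○○○○○
○○○○○○○○○
○○○○○○○○○
○○○●●●●○○
○○○●●<●○○
○○○○●●○○○
○○○○○○○○○
○○○○○○○○○
14) ○○○○○○○○○
○○○○○○○○○
○○○○○○○○○
○○○●●^●○○
○○○●●●●○○
○○○○●●○○○
○○○○○○○○○
○○○○○○○○○
15) ○○○○○○○○○
○○○○○○○○○
○○○○○○○○○
○○○●<○●○○
○○○●●●●○○
○○○○●●○○○
○○○○○○○○○
○○○○○○○○○
16) ○○○○○○○○○
○○○○○○○○○
○○○○○○○○○
○○○●○○●○○
○○○●v●●○○
○○○○●●○○○
○○○○○○○○○
○○○○○○○○○
17) ○○○○○○○○○
○○○○○○○○○
○○○○○○○○○
○○○●○○●○○
○○○●○>●○○
○○○○●●○○○
○○○○○○○○○
○○○○○○○○○
18) ○○○○○○○○○
○○○○○○○○○
○○○○○○○○○
○○○●○^●○○
○○○●○○●○○
○○○○●●○○○
○○○○○○○○○
○○○○○○○○○
19) ○○○○○○○○○
○○○○○○○○○
○○○○○○○○○
○○○●○●>○○
○○○●○○●○○
○○○○●●○○○
○○○○○○○○○
○○○○○○○○○
20) ○○○○○○○○○
○○○○○○○○○
○○○○○○^○○
○○○●○●○○○
○○○●○○●○○
○○○○●●○○○
○○○○○○○○○
○○○○○○○○○
21) ○○○○○○○○○
○○○○○○○○○
○○○○○○●>○
○○○●○●○○○
○○○●○○●○○
○○○○●●○○○
○○○○○○○○○
○○○○○○○○○
22) ○○○○○○○○○
○○○○○○○○○
○○○○○○●●○
○○○●○●○v○
○○○●○○●○○
○○○○●●○○○
○○○○○○○○○
○○○○○○○○○
23) ○○○○○○○○○
○○○○○○○○○
○○○○○○●●○
○○○●○●<●○
○○○●○○●○○
○○○○●●○○○
○○○○○○○○○
○○○○○○○○○
24) ○○○○○○○○○
○○○○○○○○○
○○○○○○^●○
○○○●○●●●○
○○○●○○●○○
○○○○●●○○○
○○○○○○○○○
○○○○○○○○○
25) ○○○○○○○○○
○○○○○○○○○
○○○○○<○●○
○○○●○●●●○
○○○●○○●○○
○○○○●●○○○
○○○○○○○○○
○○○○○○○○○
26) ○○○○○○○○○
○○○○○^○○○
○○○○○●○●○
○○○●○●●●○
○○○●○○●○○
○○○○●●○○○
○○○○○○○○○
○○○○○○○○○
27) ○○○○○○○○○
○○○○○●>○○
○○○○○●○●○
○○○●○●●●○
○○○●○○●○○
○○○○●●○○○
○○○○○○○○○
○○○○○○○○○
28) ○○○○○○○○○
○○○○○●●○○
○○○○○●v●○
○○○●○●●●○
○○○●○○●○○
○○○○●●○○○
○○○○○○○○○
○○○○○○○○○
29) ○○○○○○○○○
○○○○○●●○○
○○○○○<●●○
○○○●○●●●○
○○○●○○●○○
○○○○●●○○○
○○○○○○○○○
○○○○○○○○○
30) ○○○○○○○○○
○○○○○●●○○
○○○○○○●●○
○○○●○v●●○
○○○●○○●○○
○○○○●●○○○
○○○○○○○○○
○○○○○○○○○
31) ○○○○○○○○○
○○○○○●●○○
○○○○○○●●○
○○○●○○>●○
○○○●○○●○○
○○○○●●○○○
○○○○○○○○○
○○○○○○○○○
32) ○○○○○○○○○
○○○○○●●○○
○○○○○○^●○
○○○●○○○●○
○○○●○○●○○
○○○○●●○○○
○○○○○○○○○
○○○○○○○○○
33) ○○○○○○○○○
○○○○○●●○○
○○○○○<○●○
○○○●○○○●○
○○○●○○●○○
○○○○●●○○○
○○○○○○○○○
○○○○○○○○○
34) ○○○○○○○○○
○○○○○^●○○
○○○○○●○●○
○○○●○○○●○
○○○●○○●○○
○○○○●●○○○
○○○○○○○○○
○○○○○○○○○
35) ○○○○○○○○○
○○○○<○●○○
○○○○○●○●○
○○○●○○○●○
○○○●○○●○○
○○○○●●○○○
○○○○○○○○○
○○○○○○○○○
36) ○○○○^○○○○
○○○○●○●○○
○○○○○●○●○
○○○●○○○●○
○○○●○○●○○
○○○○●●○○○
○○○○○○○○○
○○○○○○○○○
37) ○○○○●>○○○
○○○○●○●○○
○○○○○●○●○
○○○●○○○●○
○○○●○○●○○
○○○○●●○○○
○○○○○○○○○
○○○○○○○○○
38) ○○○○●●○○○
○○○○●v●○○
○○○○○●○●○
○○○●○○○●○
○○○●○○●○○
○○○○●●○○○
○○○○○○○○○
○○○○○○○○○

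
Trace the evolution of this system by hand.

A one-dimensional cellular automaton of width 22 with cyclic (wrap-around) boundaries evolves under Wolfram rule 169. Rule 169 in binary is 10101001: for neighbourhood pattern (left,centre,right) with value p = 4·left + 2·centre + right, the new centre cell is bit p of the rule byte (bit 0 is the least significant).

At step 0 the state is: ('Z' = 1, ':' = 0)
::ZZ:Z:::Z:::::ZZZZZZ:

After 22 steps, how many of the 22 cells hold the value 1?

9

step 0: ::ZZ:Z:::Z:::::ZZZZZZ:
step 1: Z:Z:Z::Z:::ZZZ:ZZZZZ::
step 2: :Z:Z:::::Z:ZZ:ZZZZZ:::
step 3: ::Z::ZZZ::ZZ:ZZZZZ::ZZ
step 4: :::::ZZ:::Z:ZZZZZ:::Z:
step 5: ZZZZ:Z::Z::ZZZZZ::Z:::
step 6: ZZZ:Z::::::ZZZZ:::::Z:
step 7: ZZ:Z::ZZZZ:ZZZ::ZZZ::Z
step 8: Z:Z:::ZZZ:ZZZ:::ZZ:::Z
step 9: :Z::Z:ZZ:ZZZ::Z:Z::Z:Z
step 10: Z::::ZZ:ZZZ::::Z::::Z:
step 11: ::ZZ:Z:ZZZ::ZZ:::ZZ::Z
step 12: ::Z:Z:ZZZ:::Z::Z:Z::::
step 13: Z::Z:ZZZ::Z:::::Z::ZZZ
step 14: ::::ZZZ:::::ZZZ::::ZZZ
step 15: :ZZ:ZZ::ZZZ:ZZ::ZZ:ZZ:
step 16: :Z:ZZ:::ZZ:ZZ:::Z:ZZ::
step 17: ::ZZ::Z:Z:ZZ::Z::ZZ::Z
step 18: ::Z::::Z:ZZ::::::Z::::
step 19: Z:::ZZ::ZZ::ZZZZ:::ZZZ
step 20: ::Z:Z:::Z:::ZZZ::Z:ZZZ
step 21: :::Z::Z:::Z:ZZ::::ZZZ:
step 22: ZZ::::::Z::ZZ::ZZ:ZZ::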